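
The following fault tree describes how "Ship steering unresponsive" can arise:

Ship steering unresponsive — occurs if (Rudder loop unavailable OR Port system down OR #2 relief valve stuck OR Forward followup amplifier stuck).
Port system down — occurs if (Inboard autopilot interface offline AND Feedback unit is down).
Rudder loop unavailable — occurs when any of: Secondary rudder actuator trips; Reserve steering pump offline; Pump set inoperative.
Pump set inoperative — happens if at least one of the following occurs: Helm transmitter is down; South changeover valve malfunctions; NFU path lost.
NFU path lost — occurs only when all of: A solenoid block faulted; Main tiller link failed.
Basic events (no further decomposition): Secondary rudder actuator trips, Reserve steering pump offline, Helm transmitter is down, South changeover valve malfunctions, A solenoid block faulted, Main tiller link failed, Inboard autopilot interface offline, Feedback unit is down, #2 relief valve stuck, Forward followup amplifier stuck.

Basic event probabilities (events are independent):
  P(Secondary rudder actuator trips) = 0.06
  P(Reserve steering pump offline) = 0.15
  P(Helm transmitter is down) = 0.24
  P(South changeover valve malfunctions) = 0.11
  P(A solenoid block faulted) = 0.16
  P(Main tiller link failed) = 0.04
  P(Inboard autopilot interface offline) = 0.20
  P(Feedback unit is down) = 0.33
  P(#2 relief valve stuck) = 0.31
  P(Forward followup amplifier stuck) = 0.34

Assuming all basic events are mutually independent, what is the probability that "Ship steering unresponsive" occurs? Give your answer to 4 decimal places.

0.7716

P(NFU path lost) [AND] = 0.16 × 0.04 = 0.006400
P(Pump set inoperative) [OR] = 1 − (1−0.24) × (1−0.11) × (1−0.006400) = 0.327929
P(Rudder loop unavailable) [OR] = 1 − (1−0.06) × (1−0.15) × (1−0.327929) = 0.463015
P(Port system down) [AND] = 0.20 × 0.33 = 0.066000
P(Ship steering unresponsive) [OR] = 1 − (1−0.463015) × (1−0.066000) × (1−0.31) × (1−0.34) = 0.771597
Rounded to 4 decimal places: P(Ship steering unresponsive) ≈ 0.7716.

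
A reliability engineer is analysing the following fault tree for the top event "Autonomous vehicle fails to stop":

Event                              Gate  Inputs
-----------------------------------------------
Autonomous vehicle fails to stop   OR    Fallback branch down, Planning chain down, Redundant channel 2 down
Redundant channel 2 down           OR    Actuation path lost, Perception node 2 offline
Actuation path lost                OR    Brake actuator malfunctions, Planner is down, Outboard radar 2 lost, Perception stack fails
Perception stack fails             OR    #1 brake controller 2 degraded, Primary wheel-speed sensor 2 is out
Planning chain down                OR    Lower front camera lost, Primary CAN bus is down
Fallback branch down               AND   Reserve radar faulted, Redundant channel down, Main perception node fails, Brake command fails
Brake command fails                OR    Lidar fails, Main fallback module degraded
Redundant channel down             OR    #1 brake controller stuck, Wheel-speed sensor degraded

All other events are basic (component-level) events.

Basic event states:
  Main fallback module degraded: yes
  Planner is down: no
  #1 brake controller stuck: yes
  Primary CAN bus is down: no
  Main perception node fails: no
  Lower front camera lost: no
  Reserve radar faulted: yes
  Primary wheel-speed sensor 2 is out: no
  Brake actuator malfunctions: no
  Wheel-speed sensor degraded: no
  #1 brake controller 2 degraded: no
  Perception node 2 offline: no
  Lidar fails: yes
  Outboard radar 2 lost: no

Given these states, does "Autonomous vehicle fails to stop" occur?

No

Redundant channel down [OR]: #1 brake controller stuck=occurs, Wheel-speed sensor degraded=not → at least one input occurs → occurs.
Brake command fails [OR]: Lidar fails=occurs, Main fallback module degraded=occurs → at least one input occurs → occurs.
Fallback branch down [AND]: Reserve radar faulted=occurs, Redundant channel down=occurs, Main perception node fails=not, Brake command fails=occurs → not all inputs occur → does not occur.
Planning chain down [OR]: Lower front camera lost=not, Primary CAN bus is down=not → no input occurs → does not occur.
Perception stack fails [OR]: #1 brake controller 2 degraded=not, Primary wheel-speed sensor 2 is out=not → no input occurs → does not occur.
Actuation path lost [OR]: Brake actuator malfunctions=not, Planner is down=not, Outboard radar 2 lost=not, Perception stack fails=not → no input occurs → does not occur.
Redundant channel 2 down [OR]: Actuation path lost=not, Perception node 2 offline=not → no input occurs → does not occur.
Autonomous vehicle fails to stop [OR]: Fallback branch down=not, Planning chain down=not, Redundant channel 2 down=not → no input occurs → does not occur.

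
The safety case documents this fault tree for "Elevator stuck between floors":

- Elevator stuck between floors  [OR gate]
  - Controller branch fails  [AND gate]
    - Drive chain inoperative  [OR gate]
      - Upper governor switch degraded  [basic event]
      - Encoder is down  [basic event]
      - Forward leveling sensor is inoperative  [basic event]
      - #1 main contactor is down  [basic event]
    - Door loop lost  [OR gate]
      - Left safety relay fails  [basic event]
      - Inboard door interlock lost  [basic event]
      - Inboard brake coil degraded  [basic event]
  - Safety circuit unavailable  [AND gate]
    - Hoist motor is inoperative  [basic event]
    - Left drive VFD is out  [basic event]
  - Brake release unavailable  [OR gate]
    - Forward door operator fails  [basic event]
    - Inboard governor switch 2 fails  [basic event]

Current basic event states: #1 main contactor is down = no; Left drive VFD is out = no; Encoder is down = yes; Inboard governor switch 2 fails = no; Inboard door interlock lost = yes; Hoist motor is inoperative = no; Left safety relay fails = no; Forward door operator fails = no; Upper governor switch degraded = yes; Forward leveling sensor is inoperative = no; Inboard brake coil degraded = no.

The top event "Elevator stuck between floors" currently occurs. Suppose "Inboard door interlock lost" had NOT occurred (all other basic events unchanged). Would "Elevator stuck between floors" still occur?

Counterfactual: set "Inboard door interlock lost" to not occurred.
Drive chain inoperative [OR]: Upper governor switch degraded=occurs, Encoder is down=occurs, Forward leveling sensor is inoperative=not, #1 main contactor is down=not → at least one input occurs → occurs.
Door loop lost [OR]: Left safety relay fails=not, Inboard door interlock lost=not, Inboard brake coil degraded=not → no input occurs → does not occur.
Controller branch fails [AND]: Drive chain inoperative=occurs, Door loop lost=not → not all inputs occur → does not occur.
Safety circuit unavailable [AND]: Hoist motor is inoperative=not, Left drive VFD is out=not → not all inputs occur → does not occur.
Brake release unavailable [OR]: Forward door operator fails=not, Inboard governor switch 2 fails=not → no input occurs → does not occur.
Elevator stuck between floors [OR]: Controller branch fails=not, Safety circuit unavailable=not, Brake release unavailable=not → no input occurs → does not occur.

No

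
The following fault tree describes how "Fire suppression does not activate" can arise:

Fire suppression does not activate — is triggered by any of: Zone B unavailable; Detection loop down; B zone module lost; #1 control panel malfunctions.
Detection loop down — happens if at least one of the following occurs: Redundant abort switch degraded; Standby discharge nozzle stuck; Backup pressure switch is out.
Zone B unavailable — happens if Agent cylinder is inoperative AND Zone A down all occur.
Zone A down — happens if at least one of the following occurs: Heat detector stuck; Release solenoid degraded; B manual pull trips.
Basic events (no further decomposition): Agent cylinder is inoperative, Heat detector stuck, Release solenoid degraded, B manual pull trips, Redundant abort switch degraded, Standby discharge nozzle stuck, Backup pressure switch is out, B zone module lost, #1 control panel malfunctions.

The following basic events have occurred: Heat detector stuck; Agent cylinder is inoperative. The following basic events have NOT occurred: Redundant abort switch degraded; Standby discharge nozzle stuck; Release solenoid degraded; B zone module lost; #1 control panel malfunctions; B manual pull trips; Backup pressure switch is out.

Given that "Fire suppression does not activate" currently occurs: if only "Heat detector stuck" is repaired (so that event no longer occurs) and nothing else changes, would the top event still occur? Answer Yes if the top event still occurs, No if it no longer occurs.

No

Counterfactual: set "Heat detector stuck" to not occurred.
Zone A down [OR]: Heat detector stuck=not, Release solenoid degraded=not, B manual pull trips=not → no input occurs → does not occur.
Zone B unavailable [AND]: Agent cylinder is inoperative=occurs, Zone A down=not → not all inputs occur → does not occur.
Detection loop down [OR]: Redundant abort switch degraded=not, Standby discharge nozzle stuck=not, Backup pressure switch is out=not → no input occurs → does not occur.
Fire suppression does not activate [OR]: Zone B unavailable=not, Detection loop down=not, B zone module lost=not, #1 control panel malfunctions=not → no input occurs → does not occur.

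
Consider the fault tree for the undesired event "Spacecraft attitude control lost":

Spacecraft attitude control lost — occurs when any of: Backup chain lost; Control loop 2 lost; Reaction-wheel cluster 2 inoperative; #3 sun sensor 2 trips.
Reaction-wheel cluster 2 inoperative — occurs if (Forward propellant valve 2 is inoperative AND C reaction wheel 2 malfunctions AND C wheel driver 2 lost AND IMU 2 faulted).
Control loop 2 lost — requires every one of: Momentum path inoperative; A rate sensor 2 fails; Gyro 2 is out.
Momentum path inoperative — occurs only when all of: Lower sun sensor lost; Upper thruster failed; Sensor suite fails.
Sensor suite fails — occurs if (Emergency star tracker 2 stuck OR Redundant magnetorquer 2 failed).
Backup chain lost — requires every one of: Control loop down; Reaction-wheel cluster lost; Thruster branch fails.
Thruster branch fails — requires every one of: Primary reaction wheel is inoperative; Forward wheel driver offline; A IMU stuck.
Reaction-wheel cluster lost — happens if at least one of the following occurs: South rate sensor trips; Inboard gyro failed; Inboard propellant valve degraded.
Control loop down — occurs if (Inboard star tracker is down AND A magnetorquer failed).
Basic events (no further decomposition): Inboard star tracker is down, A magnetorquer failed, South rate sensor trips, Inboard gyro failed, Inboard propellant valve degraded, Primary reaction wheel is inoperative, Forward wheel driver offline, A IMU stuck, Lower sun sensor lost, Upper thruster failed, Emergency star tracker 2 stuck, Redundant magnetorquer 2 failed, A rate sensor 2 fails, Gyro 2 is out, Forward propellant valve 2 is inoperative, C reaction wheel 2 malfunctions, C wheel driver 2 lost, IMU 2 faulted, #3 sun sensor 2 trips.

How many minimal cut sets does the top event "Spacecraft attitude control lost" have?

7

Control loop down [AND]: one cut set from each child combined → 1 × 1 = 1 cut set(s).
Reaction-wheel cluster lost [OR]: union of children's cut sets → 3 cut set(s).
Thruster branch fails [AND]: one cut set from each child combined → 1 × 1 × 1 = 1 cut set(s).
Backup chain lost [AND]: one cut set from each child combined → 1 × 3 × 1 = 3 cut set(s).
Sensor suite fails [OR]: union of children's cut sets → 2 cut set(s).
Momentum path inoperative [AND]: one cut set from each child combined → 1 × 1 × 2 = 2 cut set(s).
Control loop 2 lost [AND]: one cut set from each child combined → 2 × 1 × 1 = 2 cut set(s).
Reaction-wheel cluster 2 inoperative [AND]: one cut set from each child combined → 1 × 1 × 1 × 1 = 1 cut set(s).
Spacecraft attitude control lost [OR]: union of children's cut sets → 7 cut set(s).
Minimal cut sets: {A IMU stuck, A magnetorquer failed, Forward wheel driver offline, Inboard star tracker is down, Primary reaction wheel is inoperative, South rate sensor trips}; {A IMU stuck, A magnetorquer failed, Forward wheel driver offline, Inboard gyro failed, Inboard star tracker is down, Primary reaction wheel is inoperative}; {A IMU stuck, A magnetorquer failed, Forward wheel driver offline, Inboard propellant valve degraded, Inboard star tracker is down, Primary reaction wheel is inoperative}; {A rate sensor 2 fails, Emergency star tracker 2 stuck, Gyro 2 is out, Lower sun sensor lost, Upper thruster failed}; {A rate sensor 2 fails, Gyro 2 is out, Lower sun sensor lost, Redundant magnetorquer 2 failed, Upper thruster failed}; {C reaction wheel 2 malfunctions, C wheel driver 2 lost, Forward propellant valve 2 is inoperative, IMU 2 faulted}; {#3 sun sensor 2 trips}.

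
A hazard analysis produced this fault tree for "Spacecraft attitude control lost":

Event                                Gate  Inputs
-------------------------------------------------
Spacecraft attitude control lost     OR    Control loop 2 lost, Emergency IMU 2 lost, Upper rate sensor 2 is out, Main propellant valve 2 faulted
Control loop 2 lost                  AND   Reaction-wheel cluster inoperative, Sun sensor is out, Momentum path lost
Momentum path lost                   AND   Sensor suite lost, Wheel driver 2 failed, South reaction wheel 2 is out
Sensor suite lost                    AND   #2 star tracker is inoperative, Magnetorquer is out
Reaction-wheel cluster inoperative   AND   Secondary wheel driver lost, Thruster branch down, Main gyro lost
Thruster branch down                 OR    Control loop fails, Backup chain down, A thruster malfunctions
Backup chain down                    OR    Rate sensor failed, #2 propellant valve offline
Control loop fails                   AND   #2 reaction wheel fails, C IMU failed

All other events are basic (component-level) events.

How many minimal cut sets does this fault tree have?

7

Control loop fails [AND]: one cut set from each child combined → 1 × 1 = 1 cut set(s).
Backup chain down [OR]: union of children's cut sets → 2 cut set(s).
Thruster branch down [OR]: union of children's cut sets → 4 cut set(s).
Reaction-wheel cluster inoperative [AND]: one cut set from each child combined → 1 × 4 × 1 = 4 cut set(s).
Sensor suite lost [AND]: one cut set from each child combined → 1 × 1 = 1 cut set(s).
Momentum path lost [AND]: one cut set from each child combined → 1 × 1 × 1 = 1 cut set(s).
Control loop 2 lost [AND]: one cut set from each child combined → 4 × 1 × 1 = 4 cut set(s).
Spacecraft attitude control lost [OR]: union of children's cut sets → 7 cut set(s).
Minimal cut sets: {#2 reaction wheel fails, #2 star tracker is inoperative, C IMU failed, Magnetorquer is out, Main gyro lost, Secondary wheel driver lost, South reaction wheel 2 is out, Sun sensor is out, Wheel driver 2 failed}; {#2 star tracker is inoperative, Magnetorquer is out, Main gyro lost, Rate sensor failed, Secondary wheel driver lost, South reaction wheel 2 is out, Sun sensor is out, Wheel driver 2 failed}; {#2 propellant valve offline, #2 star tracker is inoperative, Magnetorquer is out, Main gyro lost, Secondary wheel driver lost, South reaction wheel 2 is out, Sun sensor is out, Wheel driver 2 failed}; {#2 star tracker is inoperative, A thruster malfunctions, Magnetorquer is out, Main gyro lost, Secondary wheel driver lost, South reaction wheel 2 is out, Sun sensor is out, Wheel driver 2 failed}; {Emergency IMU 2 lost}; {Upper rate sensor 2 is out}; {Main propellant valve 2 faulted}.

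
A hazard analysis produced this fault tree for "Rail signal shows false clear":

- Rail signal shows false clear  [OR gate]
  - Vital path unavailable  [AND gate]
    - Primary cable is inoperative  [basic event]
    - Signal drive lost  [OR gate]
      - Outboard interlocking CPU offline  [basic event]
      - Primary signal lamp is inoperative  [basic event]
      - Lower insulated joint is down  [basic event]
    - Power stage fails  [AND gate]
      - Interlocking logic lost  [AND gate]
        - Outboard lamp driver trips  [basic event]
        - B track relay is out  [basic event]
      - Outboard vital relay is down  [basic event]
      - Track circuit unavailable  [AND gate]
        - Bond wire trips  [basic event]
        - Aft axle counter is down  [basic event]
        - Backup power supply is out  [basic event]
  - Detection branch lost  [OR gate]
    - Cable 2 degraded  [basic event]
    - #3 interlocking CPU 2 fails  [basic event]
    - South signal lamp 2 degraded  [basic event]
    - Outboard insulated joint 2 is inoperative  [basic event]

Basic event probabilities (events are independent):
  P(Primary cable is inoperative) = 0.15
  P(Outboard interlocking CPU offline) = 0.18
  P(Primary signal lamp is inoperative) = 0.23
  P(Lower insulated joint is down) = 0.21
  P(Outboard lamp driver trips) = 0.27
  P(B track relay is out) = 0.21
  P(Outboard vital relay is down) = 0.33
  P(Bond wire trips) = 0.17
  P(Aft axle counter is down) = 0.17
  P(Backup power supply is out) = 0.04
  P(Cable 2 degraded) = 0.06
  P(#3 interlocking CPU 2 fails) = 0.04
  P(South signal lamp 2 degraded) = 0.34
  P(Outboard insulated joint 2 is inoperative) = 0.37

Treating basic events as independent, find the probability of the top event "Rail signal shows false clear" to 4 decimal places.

P(Signal drive lost) [OR] = 1 − (1−0.18) × (1−0.23) × (1−0.21) = 0.501194
P(Interlocking logic lost) [AND] = 0.27 × 0.21 = 0.056700
P(Track circuit unavailable) [AND] = 0.17 × 0.17 × 0.04 = 0.001156
P(Power stage fails) [AND] = 0.056700 × 0.33 × 0.001156 = 0.000022
P(Vital path unavailable) [AND] = 0.15 × 0.501194 × 0.000022 = 0.000002
P(Detection branch lost) [OR] = 1 − (1−0.06) × (1−0.04) × (1−0.34) × (1−0.37) = 0.624782
P(Rail signal shows false clear) [OR] = 1 − (1−0.000002) × (1−0.624782) = 0.624783
Rounded to 4 decimal places: P(Rail signal shows false clear) ≈ 0.6248.

0.6248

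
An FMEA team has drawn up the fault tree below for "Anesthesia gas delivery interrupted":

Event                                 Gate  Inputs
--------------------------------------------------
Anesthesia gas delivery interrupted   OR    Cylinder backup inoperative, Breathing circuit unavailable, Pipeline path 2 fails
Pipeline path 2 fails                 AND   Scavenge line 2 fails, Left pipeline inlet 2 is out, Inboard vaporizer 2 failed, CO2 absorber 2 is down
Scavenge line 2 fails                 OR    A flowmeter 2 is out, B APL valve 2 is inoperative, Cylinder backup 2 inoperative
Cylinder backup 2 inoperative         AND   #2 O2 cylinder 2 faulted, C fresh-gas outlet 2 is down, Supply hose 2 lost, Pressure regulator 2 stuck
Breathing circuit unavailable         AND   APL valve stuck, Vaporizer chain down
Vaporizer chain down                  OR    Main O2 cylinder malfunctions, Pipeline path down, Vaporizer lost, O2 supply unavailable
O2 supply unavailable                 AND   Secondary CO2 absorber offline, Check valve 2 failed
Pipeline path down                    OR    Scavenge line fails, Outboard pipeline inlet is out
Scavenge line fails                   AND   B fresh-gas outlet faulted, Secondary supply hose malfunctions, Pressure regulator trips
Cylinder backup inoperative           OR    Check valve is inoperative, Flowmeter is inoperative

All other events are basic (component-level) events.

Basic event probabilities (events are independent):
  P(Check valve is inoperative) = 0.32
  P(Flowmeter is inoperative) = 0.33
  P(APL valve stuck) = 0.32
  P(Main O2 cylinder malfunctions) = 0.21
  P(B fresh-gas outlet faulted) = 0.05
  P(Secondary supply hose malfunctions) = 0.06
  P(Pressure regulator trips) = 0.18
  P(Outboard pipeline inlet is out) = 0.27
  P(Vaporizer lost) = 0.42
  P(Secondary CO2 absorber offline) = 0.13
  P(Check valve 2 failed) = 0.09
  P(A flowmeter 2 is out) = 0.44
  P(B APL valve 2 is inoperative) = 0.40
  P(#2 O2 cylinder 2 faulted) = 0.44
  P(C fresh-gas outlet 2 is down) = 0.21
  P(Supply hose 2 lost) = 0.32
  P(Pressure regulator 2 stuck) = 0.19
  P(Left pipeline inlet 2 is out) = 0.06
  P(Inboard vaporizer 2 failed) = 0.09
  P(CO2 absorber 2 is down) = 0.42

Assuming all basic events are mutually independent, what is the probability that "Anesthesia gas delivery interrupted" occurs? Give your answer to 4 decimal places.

P(Cylinder backup inoperative) [OR] = 1 − (1−0.32) × (1−0.33) = 0.544400
P(Scavenge line fails) [AND] = 0.05 × 0.06 × 0.18 = 0.000540
P(Pipeline path down) [OR] = 1 − (1−0.000540) × (1−0.27) = 0.270394
P(O2 supply unavailable) [AND] = 0.13 × 0.09 = 0.011700
P(Vaporizer chain down) [OR] = 1 − (1−0.21) × (1−0.270394) × (1−0.42) × (1−0.011700) = 0.669606
P(Breathing circuit unavailable) [AND] = 0.32 × 0.669606 = 0.214274
P(Cylinder backup 2 inoperative) [AND] = 0.44 × 0.21 × 0.32 × 0.19 = 0.005618
P(Scavenge line 2 fails) [OR] = 1 − (1−0.44) × (1−0.40) × (1−0.005618) = 0.665888
P(Pipeline path 2 fails) [AND] = 0.665888 × 0.06 × 0.09 × 0.42 = 0.001510
P(Anesthesia gas delivery interrupted) [OR] = 1 − (1−0.544400) × (1−0.214274) × (1−0.001510) = 0.642564
Rounded to 4 decimal places: P(Anesthesia gas delivery interrupted) ≈ 0.6426.

0.6426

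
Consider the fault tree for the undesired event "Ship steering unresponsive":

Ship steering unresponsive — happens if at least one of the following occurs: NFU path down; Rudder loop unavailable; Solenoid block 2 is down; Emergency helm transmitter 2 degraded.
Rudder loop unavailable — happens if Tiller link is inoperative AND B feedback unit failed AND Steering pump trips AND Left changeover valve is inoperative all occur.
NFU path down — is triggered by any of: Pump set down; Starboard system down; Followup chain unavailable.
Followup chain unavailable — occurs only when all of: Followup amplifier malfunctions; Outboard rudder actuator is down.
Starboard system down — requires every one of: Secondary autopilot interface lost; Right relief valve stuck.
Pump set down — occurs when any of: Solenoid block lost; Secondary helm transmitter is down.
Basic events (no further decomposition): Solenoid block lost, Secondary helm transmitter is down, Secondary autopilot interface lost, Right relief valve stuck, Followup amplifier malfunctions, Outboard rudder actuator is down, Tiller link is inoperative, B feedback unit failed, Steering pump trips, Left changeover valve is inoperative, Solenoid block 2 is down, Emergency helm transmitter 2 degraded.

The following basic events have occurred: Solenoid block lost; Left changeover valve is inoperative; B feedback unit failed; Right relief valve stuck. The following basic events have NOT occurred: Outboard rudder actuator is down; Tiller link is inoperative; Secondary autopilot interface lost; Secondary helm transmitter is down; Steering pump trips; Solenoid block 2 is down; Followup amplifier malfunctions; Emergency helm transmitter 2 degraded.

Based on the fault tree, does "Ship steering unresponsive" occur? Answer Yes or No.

Pump set down [OR]: Solenoid block lost=occurs, Secondary helm transmitter is down=not → at least one input occurs → occurs.
Starboard system down [AND]: Secondary autopilot interface lost=not, Right relief valve stuck=occurs → not all inputs occur → does not occur.
Followup chain unavailable [AND]: Followup amplifier malfunctions=not, Outboard rudder actuator is down=not → not all inputs occur → does not occur.
NFU path down [OR]: Pump set down=occurs, Starboard system down=not, Followup chain unavailable=not → at least one input occurs → occurs.
Rudder loop unavailable [AND]: Tiller link is inoperative=not, B feedback unit failed=occurs, Steering pump trips=not, Left changeover valve is inoperative=occurs → not all inputs occur → does not occur.
Ship steering unresponsive [OR]: NFU path down=occurs, Rudder loop unavailable=not, Solenoid block 2 is down=not, Emergency helm transmitter 2 degraded=not → at least one input occurs → occurs.

Yes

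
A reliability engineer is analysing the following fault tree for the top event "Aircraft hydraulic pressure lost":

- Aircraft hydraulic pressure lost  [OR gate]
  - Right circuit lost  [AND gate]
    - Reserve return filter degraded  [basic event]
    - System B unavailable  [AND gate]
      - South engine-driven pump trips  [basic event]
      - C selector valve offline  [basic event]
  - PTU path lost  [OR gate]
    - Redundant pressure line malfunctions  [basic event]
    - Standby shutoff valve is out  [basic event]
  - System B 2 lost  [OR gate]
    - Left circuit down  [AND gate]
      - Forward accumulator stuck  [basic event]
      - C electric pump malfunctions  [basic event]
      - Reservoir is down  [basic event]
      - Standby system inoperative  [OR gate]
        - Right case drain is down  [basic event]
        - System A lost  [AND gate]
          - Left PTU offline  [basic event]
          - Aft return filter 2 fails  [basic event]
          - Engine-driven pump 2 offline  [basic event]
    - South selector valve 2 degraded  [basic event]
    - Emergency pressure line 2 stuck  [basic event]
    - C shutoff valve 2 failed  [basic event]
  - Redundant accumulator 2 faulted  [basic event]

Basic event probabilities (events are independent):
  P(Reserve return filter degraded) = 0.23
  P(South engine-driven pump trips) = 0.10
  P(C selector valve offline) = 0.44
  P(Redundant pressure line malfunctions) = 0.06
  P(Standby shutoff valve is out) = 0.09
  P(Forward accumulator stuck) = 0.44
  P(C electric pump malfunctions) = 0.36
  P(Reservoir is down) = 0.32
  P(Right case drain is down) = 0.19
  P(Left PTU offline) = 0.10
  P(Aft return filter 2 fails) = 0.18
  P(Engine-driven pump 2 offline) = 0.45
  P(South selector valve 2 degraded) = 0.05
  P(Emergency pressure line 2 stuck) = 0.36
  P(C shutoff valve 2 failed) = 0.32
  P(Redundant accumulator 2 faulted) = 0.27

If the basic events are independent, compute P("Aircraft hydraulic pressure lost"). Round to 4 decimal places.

0.7470

P(System B unavailable) [AND] = 0.10 × 0.44 = 0.044000
P(Right circuit lost) [AND] = 0.23 × 0.044000 = 0.010120
P(PTU path lost) [OR] = 1 − (1−0.06) × (1−0.09) = 0.144600
P(System A lost) [AND] = 0.10 × 0.18 × 0.45 = 0.008100
P(Standby system inoperative) [OR] = 1 − (1−0.19) × (1−0.008100) = 0.196561
P(Left circuit down) [AND] = 0.44 × 0.36 × 0.32 × 0.196561 = 0.009963
P(System B 2 lost) [OR] = 1 − (1−0.009963) × (1−0.05) × (1−0.36) × (1−0.32) = 0.590679
P(Aircraft hydraulic pressure lost) [OR] = 1 − (1−0.010120) × (1−0.144600) × (1−0.590679) × (1−0.27) = 0.746989
Rounded to 4 decimal places: P(Aircraft hydraulic pressure lost) ≈ 0.7470.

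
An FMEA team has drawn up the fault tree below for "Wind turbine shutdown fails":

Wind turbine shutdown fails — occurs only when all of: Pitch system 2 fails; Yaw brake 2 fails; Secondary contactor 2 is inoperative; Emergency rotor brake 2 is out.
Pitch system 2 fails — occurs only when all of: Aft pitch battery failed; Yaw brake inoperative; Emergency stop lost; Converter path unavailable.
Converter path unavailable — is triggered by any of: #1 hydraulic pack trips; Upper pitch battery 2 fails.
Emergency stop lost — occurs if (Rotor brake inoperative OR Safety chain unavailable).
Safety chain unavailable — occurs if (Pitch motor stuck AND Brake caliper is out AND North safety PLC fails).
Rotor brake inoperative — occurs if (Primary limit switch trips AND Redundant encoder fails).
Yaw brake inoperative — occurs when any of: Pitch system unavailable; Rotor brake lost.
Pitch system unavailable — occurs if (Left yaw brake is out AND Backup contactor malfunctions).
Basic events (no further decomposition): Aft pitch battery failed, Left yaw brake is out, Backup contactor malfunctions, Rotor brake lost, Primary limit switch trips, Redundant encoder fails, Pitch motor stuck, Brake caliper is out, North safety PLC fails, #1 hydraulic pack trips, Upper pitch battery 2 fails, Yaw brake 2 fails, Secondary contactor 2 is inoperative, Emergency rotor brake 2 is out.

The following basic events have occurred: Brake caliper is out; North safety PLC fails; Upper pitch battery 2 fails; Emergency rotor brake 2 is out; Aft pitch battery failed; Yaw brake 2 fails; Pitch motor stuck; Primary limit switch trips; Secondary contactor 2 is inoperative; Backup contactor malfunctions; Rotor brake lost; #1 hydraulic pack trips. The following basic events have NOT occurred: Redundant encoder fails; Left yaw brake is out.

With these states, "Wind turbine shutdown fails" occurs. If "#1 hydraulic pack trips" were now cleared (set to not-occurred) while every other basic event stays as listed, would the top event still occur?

Yes

Counterfactual: set "#1 hydraulic pack trips" to not occurred.
Pitch system unavailable [AND]: Left yaw brake is out=not, Backup contactor malfunctions=occurs → not all inputs occur → does not occur.
Yaw brake inoperative [OR]: Pitch system unavailable=not, Rotor brake lost=occurs → at least one input occurs → occurs.
Rotor brake inoperative [AND]: Primary limit switch trips=occurs, Redundant encoder fails=not → not all inputs occur → does not occur.
Safety chain unavailable [AND]: Pitch motor stuck=occurs, Brake caliper is out=occurs, North safety PLC fails=occurs → all inputs occur → occurs.
Emergency stop lost [OR]: Rotor brake inoperative=not, Safety chain unavailable=occurs → at least one input occurs → occurs.
Converter path unavailable [OR]: #1 hydraulic pack trips=not, Upper pitch battery 2 fails=occurs → at least one input occurs → occurs.
Pitch system 2 fails [AND]: Aft pitch battery failed=occurs, Yaw brake inoperative=occurs, Emergency stop lost=occurs, Converter path unavailable=occurs → all inputs occur → occurs.
Wind turbine shutdown fails [AND]: Pitch system 2 fails=occurs, Yaw brake 2 fails=occurs, Secondary contactor 2 is inoperative=occurs, Emergency rotor brake 2 is out=occurs → all inputs occur → occurs.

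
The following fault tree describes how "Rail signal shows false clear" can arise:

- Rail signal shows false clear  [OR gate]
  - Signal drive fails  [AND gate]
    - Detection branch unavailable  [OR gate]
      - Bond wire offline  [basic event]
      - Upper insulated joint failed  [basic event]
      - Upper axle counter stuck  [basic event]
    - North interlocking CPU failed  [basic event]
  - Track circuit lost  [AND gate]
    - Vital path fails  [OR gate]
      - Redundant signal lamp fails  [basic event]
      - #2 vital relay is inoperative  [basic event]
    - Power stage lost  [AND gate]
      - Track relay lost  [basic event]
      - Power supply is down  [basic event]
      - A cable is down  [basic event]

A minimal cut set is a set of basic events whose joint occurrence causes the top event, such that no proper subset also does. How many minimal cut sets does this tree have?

Detection branch unavailable [OR]: union of children's cut sets → 3 cut set(s).
Signal drive fails [AND]: one cut set from each child combined → 3 × 1 = 3 cut set(s).
Vital path fails [OR]: union of children's cut sets → 2 cut set(s).
Power stage lost [AND]: one cut set from each child combined → 1 × 1 × 1 = 1 cut set(s).
Track circuit lost [AND]: one cut set from each child combined → 2 × 1 = 2 cut set(s).
Rail signal shows false clear [OR]: union of children's cut sets → 5 cut set(s).
Minimal cut sets: {Bond wire offline, North interlocking CPU failed}; {North interlocking CPU failed, Upper insulated joint failed}; {North interlocking CPU failed, Upper axle counter stuck}; {A cable is down, Power supply is down, Redundant signal lamp fails, Track relay lost}; {#2 vital relay is inoperative, A cable is down, Power supply is down, Track relay lost}.

5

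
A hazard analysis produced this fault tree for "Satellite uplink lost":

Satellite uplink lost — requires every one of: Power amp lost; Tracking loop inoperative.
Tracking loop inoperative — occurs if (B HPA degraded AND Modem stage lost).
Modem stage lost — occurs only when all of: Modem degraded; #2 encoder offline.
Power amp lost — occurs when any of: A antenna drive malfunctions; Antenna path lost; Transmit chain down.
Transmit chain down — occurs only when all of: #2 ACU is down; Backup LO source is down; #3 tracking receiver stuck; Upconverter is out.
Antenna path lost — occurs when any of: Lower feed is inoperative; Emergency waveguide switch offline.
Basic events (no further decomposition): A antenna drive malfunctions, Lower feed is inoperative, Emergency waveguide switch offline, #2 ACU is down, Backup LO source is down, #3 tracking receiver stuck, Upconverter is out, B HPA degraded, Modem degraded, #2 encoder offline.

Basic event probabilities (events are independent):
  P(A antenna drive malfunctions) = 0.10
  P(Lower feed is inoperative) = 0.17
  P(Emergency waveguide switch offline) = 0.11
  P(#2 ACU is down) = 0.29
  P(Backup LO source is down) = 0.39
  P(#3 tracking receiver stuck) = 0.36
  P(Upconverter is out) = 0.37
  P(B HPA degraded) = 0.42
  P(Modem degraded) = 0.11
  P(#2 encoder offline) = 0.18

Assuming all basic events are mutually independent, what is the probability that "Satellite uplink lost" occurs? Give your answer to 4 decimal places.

P(Antenna path lost) [OR] = 1 − (1−0.17) × (1−0.11) = 0.261300
P(Transmit chain down) [AND] = 0.29 × 0.39 × 0.36 × 0.37 = 0.015065
P(Power amp lost) [OR] = 1 − (1−0.10) × (1−0.261300) × (1−0.015065) = 0.345186
P(Modem stage lost) [AND] = 0.11 × 0.18 = 0.019800
P(Tracking loop inoperative) [AND] = 0.42 × 0.019800 = 0.008316
P(Satellite uplink lost) [AND] = 0.345186 × 0.008316 = 0.002871
Rounded to 4 decimal places: P(Satellite uplink lost) ≈ 0.0029.

0.0029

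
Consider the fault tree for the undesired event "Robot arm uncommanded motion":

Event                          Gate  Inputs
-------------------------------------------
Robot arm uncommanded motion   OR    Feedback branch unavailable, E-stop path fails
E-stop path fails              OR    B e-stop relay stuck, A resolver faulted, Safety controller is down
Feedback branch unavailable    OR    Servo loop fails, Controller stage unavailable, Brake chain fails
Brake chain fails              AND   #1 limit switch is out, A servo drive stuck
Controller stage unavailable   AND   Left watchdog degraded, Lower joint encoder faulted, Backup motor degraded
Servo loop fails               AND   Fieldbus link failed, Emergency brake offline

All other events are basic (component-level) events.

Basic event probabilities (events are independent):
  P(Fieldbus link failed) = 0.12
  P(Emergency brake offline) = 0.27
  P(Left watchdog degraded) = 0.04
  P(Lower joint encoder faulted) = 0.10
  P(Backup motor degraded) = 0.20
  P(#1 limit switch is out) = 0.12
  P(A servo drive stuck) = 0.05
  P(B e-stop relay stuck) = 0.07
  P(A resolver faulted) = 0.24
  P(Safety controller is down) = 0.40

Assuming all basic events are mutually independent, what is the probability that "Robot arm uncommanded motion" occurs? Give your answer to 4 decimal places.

0.5924

P(Servo loop fails) [AND] = 0.12 × 0.27 = 0.032400
P(Controller stage unavailable) [AND] = 0.04 × 0.10 × 0.20 = 0.000800
P(Brake chain fails) [AND] = 0.12 × 0.05 = 0.006000
P(Feedback branch unavailable) [OR] = 1 − (1−0.032400) × (1−0.000800) × (1−0.006000) = 0.038975
P(E-stop path fails) [OR] = 1 − (1−0.07) × (1−0.24) × (1−0.40) = 0.575920
P(Robot arm uncommanded motion) [OR] = 1 − (1−0.038975) × (1−0.575920) = 0.592449
Rounded to 4 decimal places: P(Robot arm uncommanded motion) ≈ 0.5924.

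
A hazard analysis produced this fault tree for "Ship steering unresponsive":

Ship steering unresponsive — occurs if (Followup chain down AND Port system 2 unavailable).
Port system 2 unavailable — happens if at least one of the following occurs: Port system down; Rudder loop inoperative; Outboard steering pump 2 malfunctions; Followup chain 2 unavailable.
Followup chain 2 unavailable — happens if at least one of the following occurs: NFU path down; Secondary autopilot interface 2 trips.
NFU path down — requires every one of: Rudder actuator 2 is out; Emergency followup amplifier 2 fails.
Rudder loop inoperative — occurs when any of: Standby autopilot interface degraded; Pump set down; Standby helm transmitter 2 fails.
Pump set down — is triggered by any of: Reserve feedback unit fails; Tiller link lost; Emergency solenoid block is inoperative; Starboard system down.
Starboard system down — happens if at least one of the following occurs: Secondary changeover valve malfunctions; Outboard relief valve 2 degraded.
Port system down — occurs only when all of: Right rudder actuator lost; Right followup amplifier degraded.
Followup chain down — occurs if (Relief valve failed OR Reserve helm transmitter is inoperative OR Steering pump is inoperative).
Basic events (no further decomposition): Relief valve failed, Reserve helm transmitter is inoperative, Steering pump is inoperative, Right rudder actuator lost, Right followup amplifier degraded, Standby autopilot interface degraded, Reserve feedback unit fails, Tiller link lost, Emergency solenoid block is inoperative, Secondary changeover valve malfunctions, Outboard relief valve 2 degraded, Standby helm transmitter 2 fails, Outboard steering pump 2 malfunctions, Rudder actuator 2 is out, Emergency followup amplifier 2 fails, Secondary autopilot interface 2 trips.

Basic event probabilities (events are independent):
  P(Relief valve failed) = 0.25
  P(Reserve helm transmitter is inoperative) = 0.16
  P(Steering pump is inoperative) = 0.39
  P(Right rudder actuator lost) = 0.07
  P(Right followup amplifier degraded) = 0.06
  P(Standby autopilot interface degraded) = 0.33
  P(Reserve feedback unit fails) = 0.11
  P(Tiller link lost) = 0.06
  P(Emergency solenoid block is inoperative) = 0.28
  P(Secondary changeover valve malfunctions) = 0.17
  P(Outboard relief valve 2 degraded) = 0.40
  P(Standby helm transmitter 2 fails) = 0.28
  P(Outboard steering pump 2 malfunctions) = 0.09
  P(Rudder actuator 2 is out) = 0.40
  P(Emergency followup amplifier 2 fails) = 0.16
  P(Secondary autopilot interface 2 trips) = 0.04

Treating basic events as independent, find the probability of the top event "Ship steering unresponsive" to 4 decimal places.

P(Followup chain down) [OR] = 1 − (1−0.25) × (1−0.16) × (1−0.39) = 0.615700
P(Port system down) [AND] = 0.07 × 0.06 = 0.004200
P(Starboard system down) [OR] = 1 − (1−0.17) × (1−0.40) = 0.502000
P(Pump set down) [OR] = 1 − (1−0.11) × (1−0.06) × (1−0.28) × (1−0.502000) = 0.700029
P(Rudder loop inoperative) [OR] = 1 − (1−0.33) × (1−0.700029) × (1−0.28) = 0.855294
P(NFU path down) [AND] = 0.40 × 0.16 = 0.064000
P(Followup chain 2 unavailable) [OR] = 1 − (1−0.064000) × (1−0.04) = 0.101440
P(Port system 2 unavailable) [OR] = 1 − (1−0.004200) × (1−0.855294) × (1−0.09) × (1−0.101440) = 0.882172
P(Ship steering unresponsive) [AND] = 0.615700 × 0.882172 = 0.543153
Rounded to 4 decimal places: P(Ship steering unresponsive) ≈ 0.5432.

0.5432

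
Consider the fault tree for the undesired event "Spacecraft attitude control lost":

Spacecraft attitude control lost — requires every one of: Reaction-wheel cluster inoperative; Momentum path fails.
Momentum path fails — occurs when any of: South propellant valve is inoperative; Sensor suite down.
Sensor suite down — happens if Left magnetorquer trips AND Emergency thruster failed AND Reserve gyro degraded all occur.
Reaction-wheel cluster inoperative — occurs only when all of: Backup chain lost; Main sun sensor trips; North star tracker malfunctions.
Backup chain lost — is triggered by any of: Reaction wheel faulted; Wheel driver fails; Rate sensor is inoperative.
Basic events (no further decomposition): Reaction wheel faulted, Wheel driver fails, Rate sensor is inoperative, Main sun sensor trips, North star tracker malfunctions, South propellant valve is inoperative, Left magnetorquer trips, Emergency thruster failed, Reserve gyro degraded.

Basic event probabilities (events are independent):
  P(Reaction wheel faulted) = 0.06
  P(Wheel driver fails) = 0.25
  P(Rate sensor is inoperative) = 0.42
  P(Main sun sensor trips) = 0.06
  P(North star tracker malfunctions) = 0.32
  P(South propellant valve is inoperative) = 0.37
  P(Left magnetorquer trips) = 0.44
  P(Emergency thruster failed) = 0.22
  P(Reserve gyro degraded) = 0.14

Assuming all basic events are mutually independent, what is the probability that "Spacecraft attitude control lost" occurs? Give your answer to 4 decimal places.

0.0043

P(Backup chain lost) [OR] = 1 − (1−0.06) × (1−0.25) × (1−0.42) = 0.591100
P(Reaction-wheel cluster inoperative) [AND] = 0.591100 × 0.06 × 0.32 = 0.011349
P(Sensor suite down) [AND] = 0.44 × 0.22 × 0.14 = 0.013552
P(Momentum path fails) [OR] = 1 − (1−0.37) × (1−0.013552) = 0.378538
P(Spacecraft attitude control lost) [AND] = 0.011349 × 0.378538 = 0.004296
Rounded to 4 decimal places: P(Spacecraft attitude control lost) ≈ 0.0043.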